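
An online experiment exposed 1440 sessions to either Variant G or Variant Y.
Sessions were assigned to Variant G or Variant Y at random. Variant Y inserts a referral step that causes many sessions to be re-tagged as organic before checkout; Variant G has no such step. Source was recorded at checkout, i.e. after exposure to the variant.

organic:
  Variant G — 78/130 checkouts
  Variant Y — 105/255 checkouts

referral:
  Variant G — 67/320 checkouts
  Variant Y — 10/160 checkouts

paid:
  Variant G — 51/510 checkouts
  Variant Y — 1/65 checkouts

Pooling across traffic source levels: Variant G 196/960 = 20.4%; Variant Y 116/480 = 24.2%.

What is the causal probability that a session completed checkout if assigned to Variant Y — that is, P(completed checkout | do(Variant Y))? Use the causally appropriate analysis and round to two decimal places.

The traffic source-specific comparison favours Variant G throughout, but the pooled figures favour Variant Y. The question is whether to condition on traffic source.
The distribution of traffic source is itself part of what the variant does — it is an intermediate outcome. Holding it fixed would remove that part of the effect; the total effect is the pooled difference.
So P(outcome | do(Variant Y)) is just the pooled rate for Variant Y: 116/480 = 0.242.

0.24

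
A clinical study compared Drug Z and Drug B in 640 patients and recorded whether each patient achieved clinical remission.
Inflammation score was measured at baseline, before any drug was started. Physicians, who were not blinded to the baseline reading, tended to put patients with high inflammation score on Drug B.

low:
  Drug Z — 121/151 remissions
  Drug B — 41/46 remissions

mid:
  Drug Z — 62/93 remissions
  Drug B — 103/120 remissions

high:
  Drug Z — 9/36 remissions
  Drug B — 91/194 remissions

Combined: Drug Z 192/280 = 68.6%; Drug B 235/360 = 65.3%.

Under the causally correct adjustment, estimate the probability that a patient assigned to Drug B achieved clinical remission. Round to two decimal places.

Drug B is higher inside every inflammation score stratum but Drug Z is higher in aggregate. Whether to stratify depends on how inflammation score relates to the drug.
Inflammation score is set before the drug has any effect — it is not caused by the drug — and it independently drives the outcome. That makes it a confounder, so the causal comparison is within inflammation score levels.
Standardising Drug B to the population inflammation score mix: 0.308·41/46 + 0.333·103/120 + 0.359·91/194 = 0.729.

0.73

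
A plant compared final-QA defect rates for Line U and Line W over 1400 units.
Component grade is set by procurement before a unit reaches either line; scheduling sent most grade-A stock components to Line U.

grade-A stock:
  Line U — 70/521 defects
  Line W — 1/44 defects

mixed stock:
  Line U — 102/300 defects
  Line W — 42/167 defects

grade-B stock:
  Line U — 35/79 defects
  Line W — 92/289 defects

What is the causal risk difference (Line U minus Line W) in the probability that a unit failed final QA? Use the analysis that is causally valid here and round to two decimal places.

+0.11

The imbalance in component grade arose from how units were allocated, not from anything the line did; and component grade independently affects the outcome. The pooled gap is confounded — condition on component grade.
Adjusting over the population distribution of component grade: 0.404·(0.134−0.023) + 0.334·(0.340−0.251) + 0.263·(0.443−0.318) = +0.107.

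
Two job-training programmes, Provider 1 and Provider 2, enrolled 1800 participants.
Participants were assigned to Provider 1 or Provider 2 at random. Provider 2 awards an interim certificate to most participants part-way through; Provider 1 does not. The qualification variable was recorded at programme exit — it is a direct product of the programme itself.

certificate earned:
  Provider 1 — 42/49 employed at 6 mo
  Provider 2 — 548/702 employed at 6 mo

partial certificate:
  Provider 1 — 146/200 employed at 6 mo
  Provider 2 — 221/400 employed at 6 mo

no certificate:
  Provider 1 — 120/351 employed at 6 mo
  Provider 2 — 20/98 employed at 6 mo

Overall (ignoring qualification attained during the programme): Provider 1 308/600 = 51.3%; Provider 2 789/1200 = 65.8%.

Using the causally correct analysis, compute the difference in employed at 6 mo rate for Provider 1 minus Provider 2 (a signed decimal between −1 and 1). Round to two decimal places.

Within every qualification attained during the programme level Provider 1 has the higher rate, yet pooled Provider 2 does — Simpson's reversal.
Qualification attained during the programme here is a post-treatment variable shaped by the programme; conditioning on it would introduce bias rather than remove it. The overall comparison is the causal one.
The causal difference is the pooled difference: 0.513 − 0.657 = -0.144.

-0.14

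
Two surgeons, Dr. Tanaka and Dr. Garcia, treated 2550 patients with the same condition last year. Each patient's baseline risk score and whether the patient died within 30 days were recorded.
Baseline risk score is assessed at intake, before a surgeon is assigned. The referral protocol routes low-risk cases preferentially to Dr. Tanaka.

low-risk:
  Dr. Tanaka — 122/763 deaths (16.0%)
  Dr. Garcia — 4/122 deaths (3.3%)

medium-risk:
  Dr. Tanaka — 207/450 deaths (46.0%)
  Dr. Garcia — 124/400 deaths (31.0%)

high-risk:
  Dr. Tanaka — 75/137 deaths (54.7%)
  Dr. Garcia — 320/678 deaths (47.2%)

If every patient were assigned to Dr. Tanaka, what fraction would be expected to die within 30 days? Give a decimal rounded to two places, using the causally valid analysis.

Since baseline risk score is a pre-existing factor (not a product of the surgeon) and it affects the outcome on its own, it is a confounder. The stratified rates, not the pooled rate, identify the causal effect.
Standardising Dr. Tanaka to the population baseline risk score mix: 0.347·122/763 + 0.333·207/450 + 0.320·75/137 = 0.384.

0.38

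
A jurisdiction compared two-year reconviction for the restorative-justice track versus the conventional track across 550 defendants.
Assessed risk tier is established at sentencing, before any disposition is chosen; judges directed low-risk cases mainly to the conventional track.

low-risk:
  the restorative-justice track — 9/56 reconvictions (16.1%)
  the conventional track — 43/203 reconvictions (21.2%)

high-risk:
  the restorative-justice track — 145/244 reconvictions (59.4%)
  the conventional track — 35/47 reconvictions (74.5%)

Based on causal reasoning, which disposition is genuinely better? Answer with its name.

the restorative-justice track

The assessed risk tier-specific comparison favours the restorative-justice track throughout, but the pooled figures favour the conventional track. The question is whether to condition on assessed risk tier.
Assessed risk tier differs across dispositions for reasons unrelated to any effect of the disposition itself, and it separately predicts the outcome — a classic confounder. We must compare within assessed risk tier levels.
Within each level — low-risk: 16.1% vs 21.2%; high-risk: 59.4% vs 74.5% — the restorative-justice track is lower every time.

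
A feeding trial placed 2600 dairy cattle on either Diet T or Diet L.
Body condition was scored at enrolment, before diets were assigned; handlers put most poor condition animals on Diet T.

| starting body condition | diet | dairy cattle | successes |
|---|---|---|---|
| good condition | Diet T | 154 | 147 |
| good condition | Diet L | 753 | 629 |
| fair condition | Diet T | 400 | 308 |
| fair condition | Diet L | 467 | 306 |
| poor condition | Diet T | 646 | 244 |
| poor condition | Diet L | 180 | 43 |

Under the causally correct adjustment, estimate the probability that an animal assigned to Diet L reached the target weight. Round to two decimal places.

The imbalance in starting body condition arose from how dairy cattle were allocated, not from anything the diet did; and starting body condition independently affects the outcome. The pooled gap is confounded — condition on starting body condition.
Standardising Diet L to the population starting body condition mix: 0.349·629/753 + 0.333·306/467 + 0.318·43/180 = 0.586.

0.59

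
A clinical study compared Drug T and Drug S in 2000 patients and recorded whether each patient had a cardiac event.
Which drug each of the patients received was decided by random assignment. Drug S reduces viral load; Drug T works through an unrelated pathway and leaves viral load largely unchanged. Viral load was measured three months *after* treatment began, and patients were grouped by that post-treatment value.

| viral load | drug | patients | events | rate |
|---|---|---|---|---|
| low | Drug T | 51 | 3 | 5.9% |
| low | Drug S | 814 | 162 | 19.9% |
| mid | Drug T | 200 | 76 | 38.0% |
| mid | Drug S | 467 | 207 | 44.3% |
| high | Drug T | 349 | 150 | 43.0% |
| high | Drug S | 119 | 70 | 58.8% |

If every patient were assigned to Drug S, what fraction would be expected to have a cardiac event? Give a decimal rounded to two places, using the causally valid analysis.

0.31

Viral load here is a post-treatment variable shaped by the drug; conditioning on it would introduce bias rather than remove it. The overall comparison is the causal one.
So P(outcome | do(Drug S)) is just the pooled rate for Drug S: 439/1400 = 0.314.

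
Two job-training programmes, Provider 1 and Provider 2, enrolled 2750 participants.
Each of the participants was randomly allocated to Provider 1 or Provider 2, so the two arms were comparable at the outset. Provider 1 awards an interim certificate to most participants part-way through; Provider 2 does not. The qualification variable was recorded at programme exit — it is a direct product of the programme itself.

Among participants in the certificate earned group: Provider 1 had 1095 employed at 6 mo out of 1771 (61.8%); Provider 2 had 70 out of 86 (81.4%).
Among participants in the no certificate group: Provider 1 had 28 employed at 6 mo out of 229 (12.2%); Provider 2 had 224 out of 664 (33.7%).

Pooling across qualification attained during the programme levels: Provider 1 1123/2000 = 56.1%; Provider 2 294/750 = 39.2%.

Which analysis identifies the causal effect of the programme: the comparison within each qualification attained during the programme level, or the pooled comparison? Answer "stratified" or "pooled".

pooled

Qualification attained during the programme here is a post-treatment variable shaped by the programme; conditioning on it would introduce bias rather than remove it. The overall comparison is the causal one.
Pooled: Provider 1 56.1% vs Provider 2 39.2%; Provider 1 is higher overall.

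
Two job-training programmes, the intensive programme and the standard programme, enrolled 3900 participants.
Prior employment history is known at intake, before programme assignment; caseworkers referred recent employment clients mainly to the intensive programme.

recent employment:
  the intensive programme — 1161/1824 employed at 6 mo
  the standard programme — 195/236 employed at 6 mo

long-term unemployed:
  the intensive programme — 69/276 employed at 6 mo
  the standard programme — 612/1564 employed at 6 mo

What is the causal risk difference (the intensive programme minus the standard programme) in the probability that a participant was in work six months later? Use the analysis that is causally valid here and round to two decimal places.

-0.17

Since prior employment history is a pre-existing factor (not a product of the programme) and it affects the outcome on its own, it is a confounder. The stratified rates, not the pooled rate, identify the causal effect.
Adjusting over the population distribution of prior employment history: 0.528·(0.637−0.826) + 0.472·(0.250−0.391) = -0.167.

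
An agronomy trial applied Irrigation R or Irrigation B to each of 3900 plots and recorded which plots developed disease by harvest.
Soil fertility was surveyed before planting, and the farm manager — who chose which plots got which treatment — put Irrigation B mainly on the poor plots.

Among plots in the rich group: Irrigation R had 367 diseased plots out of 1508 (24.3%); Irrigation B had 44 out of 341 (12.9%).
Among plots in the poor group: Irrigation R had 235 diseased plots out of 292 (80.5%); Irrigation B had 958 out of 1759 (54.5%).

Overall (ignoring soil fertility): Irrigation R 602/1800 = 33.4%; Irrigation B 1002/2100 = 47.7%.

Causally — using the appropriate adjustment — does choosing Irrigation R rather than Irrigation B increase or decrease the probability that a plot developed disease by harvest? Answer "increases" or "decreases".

The soil fertility-specific comparison favours Irrigation B throughout, but the pooled figures favour Irrigation R. The question is whether to condition on soil fertility.
Soil fertility satisfies the back-door criterion: it is not a descendant of the irrigation, and it blocks the spurious path from irrigation to outcome. Adjusting for it (i.e., using the within-soil fertility rates) gives the causal effect.
Within each level — rich: 24.3% vs 12.9%; poor: 80.5% vs 54.5% — Irrigation B is lower every time.

increases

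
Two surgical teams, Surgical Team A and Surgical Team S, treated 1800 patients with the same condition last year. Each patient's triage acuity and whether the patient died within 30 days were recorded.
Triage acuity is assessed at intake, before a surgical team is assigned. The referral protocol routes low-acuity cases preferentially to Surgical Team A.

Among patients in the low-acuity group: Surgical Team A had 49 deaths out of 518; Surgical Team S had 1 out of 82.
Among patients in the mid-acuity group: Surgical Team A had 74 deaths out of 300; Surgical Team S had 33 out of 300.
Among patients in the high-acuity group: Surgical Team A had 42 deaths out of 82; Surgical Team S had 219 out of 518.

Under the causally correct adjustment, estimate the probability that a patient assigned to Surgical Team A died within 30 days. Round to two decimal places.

0.28

Within every triage acuity level Surgical Team S has the lower rate, yet pooled Surgical Team A does — Simpson's reversal.
Triage acuity satisfies the back-door criterion: it is not a descendant of the surgical team, and it blocks the spurious path from surgical team to outcome. Adjusting for it (i.e., using the within-triage acuity rates) gives the causal effect.
Standardising Surgical Team A to the population triage acuity mix: 0.333·49/518 + 0.333·74/300 + 0.333·42/82 = 0.284.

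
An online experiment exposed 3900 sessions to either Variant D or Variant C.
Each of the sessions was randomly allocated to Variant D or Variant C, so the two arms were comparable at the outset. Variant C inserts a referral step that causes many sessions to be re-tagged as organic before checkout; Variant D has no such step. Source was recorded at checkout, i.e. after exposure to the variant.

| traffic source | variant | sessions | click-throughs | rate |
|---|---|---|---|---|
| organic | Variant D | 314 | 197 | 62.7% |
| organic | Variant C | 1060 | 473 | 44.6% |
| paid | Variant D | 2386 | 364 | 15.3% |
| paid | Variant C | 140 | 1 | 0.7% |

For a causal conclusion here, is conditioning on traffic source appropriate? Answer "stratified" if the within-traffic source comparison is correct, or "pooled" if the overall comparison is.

pooled

Within every traffic source level Variant D has the higher rate, yet pooled Variant C does — Simpson's reversal.
Because the variant influences traffic source, traffic source is a post-treatment mediator, not a confounder. Stratifying on it would bias the estimate; the causal effect is the crude pooled difference.
Pooled: Variant D 20.8% vs Variant C 39.5%; Variant C is higher overall.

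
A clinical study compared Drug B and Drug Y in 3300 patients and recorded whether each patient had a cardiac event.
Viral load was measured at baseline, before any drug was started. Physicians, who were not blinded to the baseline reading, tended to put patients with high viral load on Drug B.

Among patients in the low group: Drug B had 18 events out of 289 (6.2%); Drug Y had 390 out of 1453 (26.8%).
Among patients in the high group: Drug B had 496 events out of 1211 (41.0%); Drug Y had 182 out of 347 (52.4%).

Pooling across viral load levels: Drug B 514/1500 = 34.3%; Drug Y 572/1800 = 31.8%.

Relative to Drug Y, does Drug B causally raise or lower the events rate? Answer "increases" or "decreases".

Since viral load is a pre-existing factor (not a product of the drug) and it affects the outcome on its own, it is a confounder. The stratified rates, not the pooled rate, identify the causal effect.
Within each level — low: 6.2% vs 26.8%; high: 41.0% vs 52.4% — Drug B is lower every time.

decreases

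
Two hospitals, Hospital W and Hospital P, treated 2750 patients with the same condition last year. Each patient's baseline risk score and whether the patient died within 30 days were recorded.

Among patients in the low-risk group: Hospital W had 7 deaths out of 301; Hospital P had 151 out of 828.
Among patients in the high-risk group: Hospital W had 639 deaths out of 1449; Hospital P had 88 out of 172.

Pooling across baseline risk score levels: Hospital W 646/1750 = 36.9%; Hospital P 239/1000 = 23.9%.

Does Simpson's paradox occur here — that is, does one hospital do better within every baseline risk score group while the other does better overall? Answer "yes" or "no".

yes

Within each baseline risk score level (low-risk 2.3% vs 18.2%; high-risk 44.1% vs 51.2%), Hospital W has the lower rate every time. Pooled: 36.9% vs 23.9% — Hospital P has the lower rate overall. The two comparisons disagree.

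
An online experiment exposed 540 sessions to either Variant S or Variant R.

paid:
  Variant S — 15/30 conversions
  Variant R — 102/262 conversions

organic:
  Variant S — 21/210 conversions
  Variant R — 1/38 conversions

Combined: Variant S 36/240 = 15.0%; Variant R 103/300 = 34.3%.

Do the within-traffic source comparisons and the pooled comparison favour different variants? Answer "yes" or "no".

yes

Within each traffic source level (paid 50.0% vs 38.9%; organic 10.0% vs 2.6%), Variant S has the higher rate every time. Pooled: 15.0% vs 34.3% — Variant R has the higher rate overall. The two comparisons disagree.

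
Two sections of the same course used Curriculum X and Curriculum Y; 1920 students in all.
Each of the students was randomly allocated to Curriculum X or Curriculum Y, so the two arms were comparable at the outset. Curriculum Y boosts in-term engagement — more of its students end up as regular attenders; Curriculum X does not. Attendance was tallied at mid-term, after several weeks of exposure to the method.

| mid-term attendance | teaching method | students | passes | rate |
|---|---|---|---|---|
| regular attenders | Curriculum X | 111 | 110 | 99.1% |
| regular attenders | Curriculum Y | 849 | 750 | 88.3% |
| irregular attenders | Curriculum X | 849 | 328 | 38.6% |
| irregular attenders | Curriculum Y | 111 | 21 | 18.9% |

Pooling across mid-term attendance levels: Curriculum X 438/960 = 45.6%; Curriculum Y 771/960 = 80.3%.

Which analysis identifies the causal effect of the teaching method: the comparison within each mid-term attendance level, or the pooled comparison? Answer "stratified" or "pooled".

pooled

Because the teaching method influences mid-term attendance, mid-term attendance is a post-treatment mediator, not a confounder. Stratifying on it would bias the estimate; the causal effect is the crude pooled difference.
Pooled: Curriculum X 45.6% vs Curriculum Y 80.3%; Curriculum Y is higher overall.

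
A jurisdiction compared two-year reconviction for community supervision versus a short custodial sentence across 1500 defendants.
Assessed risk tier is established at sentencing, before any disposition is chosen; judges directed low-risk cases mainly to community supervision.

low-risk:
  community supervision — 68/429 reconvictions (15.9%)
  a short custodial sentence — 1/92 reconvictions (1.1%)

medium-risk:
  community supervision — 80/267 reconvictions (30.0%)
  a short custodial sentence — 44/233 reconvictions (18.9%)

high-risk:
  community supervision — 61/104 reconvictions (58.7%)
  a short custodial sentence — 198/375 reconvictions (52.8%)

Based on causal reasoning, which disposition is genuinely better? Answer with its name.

a short custodial sentence

Here assessed risk tier is a common cause — it drives both which disposition a case falls under and the outcome. The crude comparison mixes populations; the stratum-specific rates are the causally relevant ones.
Within each level — low-risk: 15.9% vs 1.1%; medium-risk: 30.0% vs 18.9%; high-risk: 58.7% vs 52.8% — a short custodial sentence is lower every time.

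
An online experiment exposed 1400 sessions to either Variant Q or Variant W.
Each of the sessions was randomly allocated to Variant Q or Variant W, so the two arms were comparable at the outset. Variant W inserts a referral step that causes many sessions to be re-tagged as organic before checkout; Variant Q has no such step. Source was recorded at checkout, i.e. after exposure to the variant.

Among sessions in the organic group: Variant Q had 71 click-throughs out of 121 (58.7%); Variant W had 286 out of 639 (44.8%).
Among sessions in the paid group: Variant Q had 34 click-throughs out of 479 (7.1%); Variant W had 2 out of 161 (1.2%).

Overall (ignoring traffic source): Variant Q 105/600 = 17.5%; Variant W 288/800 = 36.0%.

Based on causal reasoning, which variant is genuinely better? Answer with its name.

Because the variant influences traffic source, traffic source is a post-treatment mediator, not a confounder. Stratifying on it would bias the estimate; the causal effect is the crude pooled difference.
Pooled: Variant Q 17.5% vs Variant W 36.0%; Variant W is higher overall.

Variant W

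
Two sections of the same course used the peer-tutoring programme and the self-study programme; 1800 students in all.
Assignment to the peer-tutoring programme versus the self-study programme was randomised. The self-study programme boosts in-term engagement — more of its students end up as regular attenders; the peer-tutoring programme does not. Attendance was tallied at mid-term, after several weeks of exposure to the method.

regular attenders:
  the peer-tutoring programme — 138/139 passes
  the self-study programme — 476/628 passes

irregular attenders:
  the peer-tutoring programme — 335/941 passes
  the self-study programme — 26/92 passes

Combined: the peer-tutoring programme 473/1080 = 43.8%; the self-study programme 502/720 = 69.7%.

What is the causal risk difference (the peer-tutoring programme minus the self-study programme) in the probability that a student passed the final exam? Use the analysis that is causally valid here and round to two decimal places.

Mid-term attendance here is a post-treatment variable shaped by the teaching method; conditioning on it would introduce bias rather than remove it. The overall comparison is the causal one.
The causal difference is the pooled difference: 0.438 − 0.697 = -0.259.

-0.26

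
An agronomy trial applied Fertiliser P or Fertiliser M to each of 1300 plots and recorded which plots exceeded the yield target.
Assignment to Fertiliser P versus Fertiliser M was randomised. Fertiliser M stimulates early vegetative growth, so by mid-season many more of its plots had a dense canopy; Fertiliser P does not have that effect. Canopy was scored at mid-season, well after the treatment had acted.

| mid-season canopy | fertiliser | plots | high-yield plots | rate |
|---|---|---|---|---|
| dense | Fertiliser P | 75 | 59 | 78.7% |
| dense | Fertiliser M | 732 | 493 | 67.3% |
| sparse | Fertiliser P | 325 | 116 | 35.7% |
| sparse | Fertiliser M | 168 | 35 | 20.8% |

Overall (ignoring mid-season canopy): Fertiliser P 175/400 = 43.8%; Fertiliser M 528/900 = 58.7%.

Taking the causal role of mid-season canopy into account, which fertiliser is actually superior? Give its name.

Fertiliser M

Mid-season canopy here is a post-treatment variable shaped by the fertiliser; conditioning on it would introduce bias rather than remove it. The overall comparison is the causal one.
Pooled: Fertiliser P 43.8% vs Fertiliser M 58.7%; Fertiliser M is higher overall.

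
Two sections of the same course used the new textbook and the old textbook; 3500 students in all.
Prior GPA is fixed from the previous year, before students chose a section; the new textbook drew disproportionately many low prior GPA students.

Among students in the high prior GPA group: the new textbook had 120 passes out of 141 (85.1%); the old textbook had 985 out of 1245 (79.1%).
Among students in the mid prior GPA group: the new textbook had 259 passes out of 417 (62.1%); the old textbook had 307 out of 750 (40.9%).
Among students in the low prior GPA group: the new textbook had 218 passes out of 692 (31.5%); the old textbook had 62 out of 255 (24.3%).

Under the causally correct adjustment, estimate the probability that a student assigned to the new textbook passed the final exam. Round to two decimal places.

The stratified and pooled comparisons disagree (the new textbook wins within each prior GPA band; the old textbook wins overall), so the answer turns on the causal role of prior GPA band.
Prior GPA band satisfies the back-door criterion: it is not a descendant of the teaching method, and it blocks the spurious path from teaching method to outcome. Adjusting for it (i.e., using the within-prior GPA band rates) gives the causal effect.
Standardising the new textbook to the population prior GPA band mix: 0.396·120/141 + 0.333·259/417 + 0.271·218/692 = 0.629.

0.63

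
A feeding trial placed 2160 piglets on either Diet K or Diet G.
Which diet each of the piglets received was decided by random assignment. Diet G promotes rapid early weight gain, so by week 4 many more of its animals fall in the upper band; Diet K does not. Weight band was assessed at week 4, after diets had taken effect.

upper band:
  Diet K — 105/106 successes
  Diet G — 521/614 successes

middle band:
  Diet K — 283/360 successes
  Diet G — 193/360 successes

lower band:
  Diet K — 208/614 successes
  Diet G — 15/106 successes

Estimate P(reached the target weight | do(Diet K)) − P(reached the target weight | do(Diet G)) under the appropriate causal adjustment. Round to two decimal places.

Stratifying would compare diets among piglets the diets themselves sorted into week-4 weight band groups — a form of selection on an intermediate. The unconditioned pooled rates give the total causal effect.
The causal difference is the pooled difference: 0.552 − 0.675 = -0.123.

-0.12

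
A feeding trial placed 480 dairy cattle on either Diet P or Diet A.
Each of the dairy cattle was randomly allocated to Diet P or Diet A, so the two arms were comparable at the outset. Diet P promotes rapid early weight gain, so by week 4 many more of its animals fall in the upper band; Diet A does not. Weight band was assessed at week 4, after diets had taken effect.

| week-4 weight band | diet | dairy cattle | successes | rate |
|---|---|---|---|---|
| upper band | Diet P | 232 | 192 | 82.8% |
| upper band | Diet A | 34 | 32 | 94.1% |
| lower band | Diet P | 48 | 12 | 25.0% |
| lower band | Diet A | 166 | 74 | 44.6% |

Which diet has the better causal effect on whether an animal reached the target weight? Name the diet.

Diet P

Diet A is higher inside every week-4 weight band stratum but Diet P is higher in aggregate. Whether to stratify depends on how week-4 weight band relates to the diet.
Week-4 weight band is recorded after the diet and is itself shifted by it — it sits on the causal path from diet to outcome. Conditioning on a mediator would strip out part of the effect we want; the pooled comparison gives the total causal effect.
Pooled: Diet P 72.9% vs Diet A 53.0%; Diet P is higher overall.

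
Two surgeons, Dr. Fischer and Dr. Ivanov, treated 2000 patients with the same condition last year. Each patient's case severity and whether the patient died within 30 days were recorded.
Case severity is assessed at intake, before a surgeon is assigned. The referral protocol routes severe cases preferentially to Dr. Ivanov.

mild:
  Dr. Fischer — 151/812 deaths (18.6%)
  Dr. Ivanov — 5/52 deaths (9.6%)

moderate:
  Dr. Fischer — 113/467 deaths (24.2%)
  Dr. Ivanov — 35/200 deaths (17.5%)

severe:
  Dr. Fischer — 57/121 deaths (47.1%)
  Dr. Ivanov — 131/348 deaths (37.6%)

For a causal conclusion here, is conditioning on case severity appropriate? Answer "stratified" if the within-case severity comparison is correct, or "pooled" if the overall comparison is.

stratified

The stratified and pooled comparisons disagree (Dr. Ivanov wins within each case severity; Dr. Fischer wins overall), so the answer turns on the causal role of case severity.
Case severity is set before the surgeon has any effect — it is not caused by the surgeon — and it independently drives the outcome. That makes it a confounder, so the causal comparison is within case severity levels.
Within each level — mild: 18.6% vs 9.6%; moderate: 24.2% vs 17.5%; severe: 47.1% vs 37.6% — Dr. Ivanov is lower every time.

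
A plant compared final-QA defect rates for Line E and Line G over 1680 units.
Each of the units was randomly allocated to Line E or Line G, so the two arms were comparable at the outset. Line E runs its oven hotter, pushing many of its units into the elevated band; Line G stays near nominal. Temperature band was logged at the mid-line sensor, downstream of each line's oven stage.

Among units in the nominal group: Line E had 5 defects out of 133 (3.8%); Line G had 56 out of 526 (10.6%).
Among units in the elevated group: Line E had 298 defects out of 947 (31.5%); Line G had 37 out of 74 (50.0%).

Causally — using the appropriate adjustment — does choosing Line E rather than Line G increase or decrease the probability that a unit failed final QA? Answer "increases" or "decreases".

The in-process temperature band-specific comparison favours Line E throughout, but the pooled figures favour Line G. The question is whether to condition on in-process temperature band.
In-process temperature band is downstream of the line. One should not condition on a consequence of treatment, so the overall rates are the right comparison.
Pooled: Line E 28.1% vs Line G 15.5%; Line G is lower overall.

increases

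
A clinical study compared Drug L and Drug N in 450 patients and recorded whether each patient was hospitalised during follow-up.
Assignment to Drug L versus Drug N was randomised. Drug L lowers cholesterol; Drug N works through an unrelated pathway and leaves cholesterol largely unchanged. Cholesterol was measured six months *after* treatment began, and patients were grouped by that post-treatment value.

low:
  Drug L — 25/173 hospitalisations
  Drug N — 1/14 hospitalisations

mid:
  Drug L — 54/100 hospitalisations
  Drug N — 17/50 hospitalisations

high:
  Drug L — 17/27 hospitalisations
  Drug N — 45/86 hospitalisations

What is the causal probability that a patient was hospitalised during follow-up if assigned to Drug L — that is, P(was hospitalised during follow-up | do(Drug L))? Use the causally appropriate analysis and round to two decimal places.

0.32

Stratifying would compare drugs among patients the drugs themselves sorted into cholesterol groups — a form of selection on an intermediate. The unconditioned pooled rates give the total causal effect.
So P(outcome | do(Drug L)) is just the pooled rate for Drug L: 96/300 = 0.320.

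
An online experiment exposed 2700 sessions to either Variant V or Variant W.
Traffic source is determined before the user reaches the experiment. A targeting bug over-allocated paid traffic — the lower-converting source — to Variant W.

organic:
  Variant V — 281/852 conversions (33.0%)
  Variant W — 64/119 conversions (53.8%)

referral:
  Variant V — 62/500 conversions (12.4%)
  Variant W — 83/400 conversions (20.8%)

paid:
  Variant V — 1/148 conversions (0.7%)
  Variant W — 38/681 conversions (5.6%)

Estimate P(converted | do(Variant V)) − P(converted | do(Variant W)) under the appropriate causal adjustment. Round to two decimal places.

-0.12

Since traffic source is a pre-existing factor (not a product of the variant) and it affects the outcome on its own, it is a confounder. The stratified rates, not the pooled rate, identify the causal effect.
Adjusting over the population distribution of traffic source: 0.360·(0.330−0.538) + 0.333·(0.124−0.207) + 0.307·(0.007−0.056) = -0.118.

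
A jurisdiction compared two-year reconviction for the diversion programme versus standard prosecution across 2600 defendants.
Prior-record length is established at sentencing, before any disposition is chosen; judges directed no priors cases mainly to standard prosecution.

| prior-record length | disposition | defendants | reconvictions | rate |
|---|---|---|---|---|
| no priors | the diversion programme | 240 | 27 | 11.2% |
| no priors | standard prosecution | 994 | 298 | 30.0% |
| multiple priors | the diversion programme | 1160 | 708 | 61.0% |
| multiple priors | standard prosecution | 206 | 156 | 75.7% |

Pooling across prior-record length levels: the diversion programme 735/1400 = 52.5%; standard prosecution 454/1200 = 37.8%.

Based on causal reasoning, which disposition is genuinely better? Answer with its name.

the diversion programme

Prior-record length is set before the disposition has any effect — it is not caused by the disposition — and it independently drives the outcome. That makes it a confounder, so the causal comparison is within prior-record length levels.
Within each level — no priors: 11.2% vs 30.0%; multiple priors: 61.0% vs 75.7% — the diversion programme is lower every time.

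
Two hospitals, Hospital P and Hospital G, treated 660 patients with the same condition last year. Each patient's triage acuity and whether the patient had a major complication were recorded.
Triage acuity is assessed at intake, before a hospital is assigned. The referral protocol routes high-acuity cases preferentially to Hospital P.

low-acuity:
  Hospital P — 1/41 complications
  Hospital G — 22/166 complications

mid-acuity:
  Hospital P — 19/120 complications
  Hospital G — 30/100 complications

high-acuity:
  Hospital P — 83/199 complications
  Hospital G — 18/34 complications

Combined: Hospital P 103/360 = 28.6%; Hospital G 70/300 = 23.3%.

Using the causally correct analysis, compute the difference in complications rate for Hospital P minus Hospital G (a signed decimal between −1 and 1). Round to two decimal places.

Triage acuity is set before the hospital has any effect — it is not caused by the hospital — and it independently drives the outcome. That makes it a confounder, so the causal comparison is within triage acuity levels.
Adjusting over the population distribution of triage acuity: 0.314·(0.024−0.133) + 0.333·(0.158−0.300) + 0.353·(0.417−0.529) = -0.121.

-0.12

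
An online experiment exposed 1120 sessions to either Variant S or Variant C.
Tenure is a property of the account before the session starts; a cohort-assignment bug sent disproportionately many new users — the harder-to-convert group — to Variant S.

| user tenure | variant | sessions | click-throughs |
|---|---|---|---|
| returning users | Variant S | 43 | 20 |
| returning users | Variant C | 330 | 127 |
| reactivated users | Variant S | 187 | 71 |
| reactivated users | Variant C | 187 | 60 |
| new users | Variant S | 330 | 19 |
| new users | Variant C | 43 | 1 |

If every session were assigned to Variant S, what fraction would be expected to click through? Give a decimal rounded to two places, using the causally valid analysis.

Variant S is higher inside every user tenure stratum but Variant C is higher in aggregate. Whether to stratify depends on how user tenure relates to the variant.
Nothing the variant does changes user tenure; the imbalance is an allocation artefact. With user tenure also predicting the outcome, the pooled figure is confounded, and the within-stratum comparison is the causal one.
Standardising Variant S to the population user tenure mix: 0.333·20/43 + 0.334·71/187 + 0.333·19/330 = 0.301.

0.30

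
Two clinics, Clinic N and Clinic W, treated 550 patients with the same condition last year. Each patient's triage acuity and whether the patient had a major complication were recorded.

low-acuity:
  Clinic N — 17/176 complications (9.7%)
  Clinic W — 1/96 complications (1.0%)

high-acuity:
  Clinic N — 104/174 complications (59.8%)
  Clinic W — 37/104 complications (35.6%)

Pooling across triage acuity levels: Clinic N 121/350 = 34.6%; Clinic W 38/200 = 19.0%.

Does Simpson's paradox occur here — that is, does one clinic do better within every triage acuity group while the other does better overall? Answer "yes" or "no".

no

Within each triage acuity level (low-acuity 9.7% vs 1.0%; high-acuity 59.8% vs 35.6%), Clinic W has the lower rate every time. Pooled: 34.6% vs 19.0% — Clinic W has the lower rate overall. They agree.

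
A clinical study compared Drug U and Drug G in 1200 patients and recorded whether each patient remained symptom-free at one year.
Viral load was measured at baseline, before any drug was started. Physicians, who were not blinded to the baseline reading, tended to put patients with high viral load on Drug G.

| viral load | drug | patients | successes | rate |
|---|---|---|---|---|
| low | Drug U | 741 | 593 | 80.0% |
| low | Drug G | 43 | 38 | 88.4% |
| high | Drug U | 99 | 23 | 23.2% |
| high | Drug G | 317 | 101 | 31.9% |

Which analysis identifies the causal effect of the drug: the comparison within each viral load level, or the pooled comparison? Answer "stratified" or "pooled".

Here viral load is a common cause — it drives both which drug a case falls under and the outcome. The crude comparison mixes populations; the stratum-specific rates are the causally relevant ones.
Within each level — low: 80.0% vs 88.4%; high: 23.2% vs 31.9% — Drug G is higher every time.

stratified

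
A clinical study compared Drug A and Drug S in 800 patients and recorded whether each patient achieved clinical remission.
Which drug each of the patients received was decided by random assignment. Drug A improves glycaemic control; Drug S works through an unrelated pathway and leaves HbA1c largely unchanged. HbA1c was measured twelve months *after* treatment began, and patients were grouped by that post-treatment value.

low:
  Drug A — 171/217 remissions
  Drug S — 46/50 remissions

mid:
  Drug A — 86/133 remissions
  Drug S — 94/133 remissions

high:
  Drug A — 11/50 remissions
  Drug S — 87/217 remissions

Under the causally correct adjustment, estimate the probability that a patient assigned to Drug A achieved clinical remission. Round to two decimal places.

The distribution of HbA1c is itself part of what the drug does — it is an intermediate outcome. Holding it fixed would remove that part of the effect; the total effect is the pooled difference.
So P(outcome | do(Drug A)) is just the pooled rate for Drug A: 268/400 = 0.670.

0.67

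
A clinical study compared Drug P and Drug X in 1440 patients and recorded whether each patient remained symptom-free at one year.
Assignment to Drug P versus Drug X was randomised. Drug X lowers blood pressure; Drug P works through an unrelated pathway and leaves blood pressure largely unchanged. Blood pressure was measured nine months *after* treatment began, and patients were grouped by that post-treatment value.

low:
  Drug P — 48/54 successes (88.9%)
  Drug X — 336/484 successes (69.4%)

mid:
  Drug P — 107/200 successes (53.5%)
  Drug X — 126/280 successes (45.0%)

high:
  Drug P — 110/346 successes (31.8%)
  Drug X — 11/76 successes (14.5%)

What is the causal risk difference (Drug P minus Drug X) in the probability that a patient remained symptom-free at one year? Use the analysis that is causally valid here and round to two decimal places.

Drug P is higher inside every blood pressure stratum but Drug X is higher in aggregate. Whether to stratify depends on how blood pressure relates to the drug.
Stratifying would compare drugs among patients the drugs themselves sorted into blood pressure groups — a form of selection on an intermediate. The unconditioned pooled rates give the total causal effect.
The causal difference is the pooled difference: 0.442 − 0.563 = -0.121.

-0.12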